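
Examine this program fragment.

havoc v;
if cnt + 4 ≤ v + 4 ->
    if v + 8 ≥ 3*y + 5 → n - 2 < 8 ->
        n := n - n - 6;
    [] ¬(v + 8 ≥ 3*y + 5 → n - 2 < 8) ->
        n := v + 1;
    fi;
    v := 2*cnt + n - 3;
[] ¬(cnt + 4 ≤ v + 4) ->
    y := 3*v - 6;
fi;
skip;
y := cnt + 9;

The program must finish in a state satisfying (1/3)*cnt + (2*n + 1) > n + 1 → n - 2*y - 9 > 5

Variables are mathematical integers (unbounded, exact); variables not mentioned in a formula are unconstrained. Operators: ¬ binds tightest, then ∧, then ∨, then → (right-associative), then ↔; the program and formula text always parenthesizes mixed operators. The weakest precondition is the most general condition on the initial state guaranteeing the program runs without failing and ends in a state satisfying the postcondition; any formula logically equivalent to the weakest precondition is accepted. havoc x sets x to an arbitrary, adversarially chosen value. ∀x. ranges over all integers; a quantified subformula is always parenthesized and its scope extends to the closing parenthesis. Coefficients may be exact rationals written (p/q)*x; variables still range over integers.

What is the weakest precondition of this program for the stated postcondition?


Working backward. After the program, the postcondition (1/3)*cnt + (2*n + 1) > n + 1 → n - 2*y - 9 > 5 must hold; in canonical form it is (1/3)*cnt + n > 0 → n > 2*y + 14.
Before y := cnt + 9: (1/3)*cnt + n > 0 → n > 2*cnt + 32
Before skip: (1/3)*cnt + n > 0 → n > 2*cnt + 32
Then branch requires ((v ≥ 3*y - 3 → n < 10) → ((1/3)*cnt > 6 → 2*cnt < -38)) ∧ ((¬(v ≥ 3*y - 3 → n < 10)) → ((1/3)*cnt + v > -1 → v > 2*cnt + 31)); else branch requires (1/3)*cnt + n > 0 → n > 2*cnt + 32.
Before the if: (cnt ≤ v → (((v ≥ 3*y - 3 → n < 10) → ((1/3)*cnt > 6 → 2*cnt < -38)) ∧ ((¬(v ≥ 3*y - 3 → n < 10)) → ((1/3)*cnt + v > -1 → v > 2*cnt + 31)))) ∧ ((¬(cnt ≤ v)) → ((1/3)*cnt + n > 0 → n > 2*cnt + 32))
Before havoc v: ∀v_1. ((cnt ≤ v_1 → (((v_1 ≥ 3*y - 3 → n < 10) → ((1/3)*cnt > 6 → 2*cnt < -38)) ∧ ((¬(v_1 ≥ 3*y - 3 → n < 10)) → ((1/3)*cnt + v_1 > -1 → v_1 > 2*cnt + 31)))) ∧ ((¬(cnt ≤ v_1)) → ((1/3)*cnt + n > 0 → n > 2*cnt + 32)))
Answer: WP = ∀v_1. ((cnt ≤ v_1 → (((v_1 ≥ 3*y - 3 → n < 10) → ((1/3)*cnt > 6 → 2*cnt < -38)) ∧ ((¬(v_1 ≥ 3*y - 3 → n < 10)) → ((1/3)*cnt + v_1 > -1 → v_1 > 2*cnt + 31)))) ∧ ((¬(cnt ≤ v_1)) → ((1/3)*cnt + n > 0 → n > 2*cnt + 32)))


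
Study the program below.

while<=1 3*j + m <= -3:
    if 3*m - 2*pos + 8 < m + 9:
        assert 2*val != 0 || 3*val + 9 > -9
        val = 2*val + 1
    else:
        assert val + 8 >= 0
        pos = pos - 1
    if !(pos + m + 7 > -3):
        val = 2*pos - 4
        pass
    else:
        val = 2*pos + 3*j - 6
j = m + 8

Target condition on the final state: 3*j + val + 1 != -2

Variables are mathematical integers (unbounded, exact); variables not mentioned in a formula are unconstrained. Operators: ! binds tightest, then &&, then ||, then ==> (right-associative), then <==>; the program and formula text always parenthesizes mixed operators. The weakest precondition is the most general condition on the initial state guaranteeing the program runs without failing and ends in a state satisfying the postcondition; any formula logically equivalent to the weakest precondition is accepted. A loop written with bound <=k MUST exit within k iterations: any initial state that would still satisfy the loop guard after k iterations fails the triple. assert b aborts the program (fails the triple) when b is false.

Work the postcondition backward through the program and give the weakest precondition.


Working backward. After the program, the postcondition 3*j + val + 1 != -2 must hold; in canonical form it is 3*j + val != -3.
Before j := m + 8: 3*m + val != -27
Before the loop (bound <=1), unroll the exhaustion recursion (WP_0 = exit-now case; WP_j = one more guarded iteration, up to j = 1):
  WP_0: (!(3*j + m <= -3)) && 3*m + val != -27
  WP_1: (3*j + m <= -3 ==> ((2*m < 2*pos + 1 ==> ((2*val != 0 || 3*val > -18) && ((!(m + pos > -10)) ==> ((!(3*j + m <= -3)) && 3*m + 2*pos != -23)) && (m + pos > -10 ==> ((!(3*j + m <= -3)) && 3*j + 3*m + 2*pos != -21)))) && ((!(2*m < 2*pos + 1)) ==> (val >= -8 && ((!(m + pos > -9)) ==> ((!(3*j + m <= -3)) && 3*m + 2*pos != -21)) && (m + pos > -9 ==> ((!(3*j + m <= -3)) && 3*j + 3*m + 2*pos != -19)))))) && ((!(3*j + m <= -3)) ==> 3*m + val != -27)
So before the loop: (3*j + m <= -3 ==> ((2*m < 2*pos + 1 ==> ((2*val != 0 || 3*val > -18) && ((!(m + pos > -10)) ==> ((!(3*j + m <= -3)) && 3*m + 2*pos != -23)) && (m + pos > -10 ==> ((!(3*j + m <= -3)) && 3*j + 3*m + 2*pos != -21)))) && ((!(2*m < 2*pos + 1)) ==> (val >= -8 && ((!(m + pos > -9)) ==> ((!(3*j + m <= -3)) && 3*m + 2*pos != -21)) && (m + pos > -9 ==> ((!(3*j + m <= -3)) && 3*j + 3*m + 2*pos != -19)))))) && ((!(3*j + m <= -3)) ==> 3*m + val != -27)
Answer: WP = (3*j + m <= -3 ==> ((2*m < 2*pos + 1 ==> ((2*val != 0 || 3*val > -18) && ((!(m + pos > -10)) ==> ((!(3*j + m <= -3)) && 3*m + 2*pos != -23)) && (m + pos > -10 ==> ((!(3*j + m <= -3)) && 3*j + 3*m + 2*pos != -21)))) && ((!(2*m < 2*pos + 1)) ==> (val >= -8 && ((!(m + pos > -9)) ==> ((!(3*j + m <= -3)) && 3*m + 2*pos != -21)) && (m + pos > -9 ==> ((!(3*j + m <= -3)) && 3*j + 3*m + 2*pos != -19)))))) && ((!(3*j + m <= -3)) ==> 3*m + val != -27)


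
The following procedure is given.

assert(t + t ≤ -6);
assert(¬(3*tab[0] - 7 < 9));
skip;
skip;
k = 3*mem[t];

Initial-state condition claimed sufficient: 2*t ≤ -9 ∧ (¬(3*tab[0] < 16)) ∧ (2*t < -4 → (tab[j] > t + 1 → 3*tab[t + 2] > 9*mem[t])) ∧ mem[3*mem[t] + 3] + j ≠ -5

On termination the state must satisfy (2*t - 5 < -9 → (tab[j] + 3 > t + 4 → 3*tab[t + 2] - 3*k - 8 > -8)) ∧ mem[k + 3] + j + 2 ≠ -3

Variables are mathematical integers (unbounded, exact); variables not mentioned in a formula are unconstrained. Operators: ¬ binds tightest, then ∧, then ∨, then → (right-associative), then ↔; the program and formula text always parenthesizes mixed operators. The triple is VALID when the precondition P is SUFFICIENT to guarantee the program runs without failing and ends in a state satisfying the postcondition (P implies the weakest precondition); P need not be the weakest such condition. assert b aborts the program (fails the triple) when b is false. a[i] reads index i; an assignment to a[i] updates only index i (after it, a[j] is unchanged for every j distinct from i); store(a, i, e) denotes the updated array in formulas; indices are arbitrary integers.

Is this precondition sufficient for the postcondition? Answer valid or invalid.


Working backward. After the program, the postcondition (2*t - 5 < -9 → (tab[j] + 3 > t + 4 → 3*tab[t + 2] - 3*k - 8 > -8)) ∧ mem[k + 3] + j + 2 ≠ -3 must hold; in canonical form it is (2*t < -4 → (tab[j] > t + 1 → 3*tab[t + 2] > 3*k)) ∧ mem[k + 3] + j ≠ -5.
Before k := 3*mem[t]: (2*t < -4 → (tab[j] > t + 1 → 3*tab[t + 2] > 9*mem[t])) ∧ mem[3*mem[t] + 3] + j ≠ -5
Before skip: (2*t < -4 → (tab[j] > t + 1 → 3*tab[t + 2] > 9*mem[t])) ∧ mem[3*mem[t] + 3] + j ≠ -5
Before skip: (2*t < -4 → (tab[j] > t + 1 → 3*tab[t + 2] > 9*mem[t])) ∧ mem[3*mem[t] + 3] + j ≠ -5
Before assert ¬(3*tab[0] - 7 < 9): (¬(3*tab[0] < 16)) ∧ (2*t < -4 → (tab[j] > t + 1 → 3*tab[t + 2] > 9*mem[t])) ∧ mem[3*mem[t] + 3] + j ≠ -5
Before assert t + t ≤ -6: 2*t ≤ -6 ∧ (¬(3*tab[0] < 16)) ∧ (2*t < -4 → (tab[j] > t + 1 → 3*tab[t + 2] > 9*mem[t])) ∧ mem[3*mem[t] + 3] + j ≠ -5
The weakest precondition is 2*t ≤ -6 ∧ (¬(3*tab[0] < 16)) ∧ (2*t < -4 → (tab[j] > t + 1 → 3*tab[t + 2] > 9*mem[t])) ∧ mem[3*mem[t] + 3] + j ≠ -5.
Check whether 2*t ≤ -9 ∧ (¬(3*tab[0] < 16)) ∧ (2*t < -4 → (tab[j] > t + 1 → 3*tab[t + 2] > 9*mem[t])) ∧ mem[3*mem[t] + 3] + j ≠ -5 implies it.
Every state satisfying the precondition satisfies the weakest precondition: the implication holds.
Answer: valid


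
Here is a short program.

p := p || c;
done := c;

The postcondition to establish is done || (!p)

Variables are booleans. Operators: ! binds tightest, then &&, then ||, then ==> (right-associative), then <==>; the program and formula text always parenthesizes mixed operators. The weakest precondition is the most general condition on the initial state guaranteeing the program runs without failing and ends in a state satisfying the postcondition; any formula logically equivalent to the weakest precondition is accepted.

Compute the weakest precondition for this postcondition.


Working backward. After the program, done || (!p) must hold.
Before done := c: c || (!p)
Before p := p || c: c || (!(p || c))
Answer: WP = c || (!(p || c))


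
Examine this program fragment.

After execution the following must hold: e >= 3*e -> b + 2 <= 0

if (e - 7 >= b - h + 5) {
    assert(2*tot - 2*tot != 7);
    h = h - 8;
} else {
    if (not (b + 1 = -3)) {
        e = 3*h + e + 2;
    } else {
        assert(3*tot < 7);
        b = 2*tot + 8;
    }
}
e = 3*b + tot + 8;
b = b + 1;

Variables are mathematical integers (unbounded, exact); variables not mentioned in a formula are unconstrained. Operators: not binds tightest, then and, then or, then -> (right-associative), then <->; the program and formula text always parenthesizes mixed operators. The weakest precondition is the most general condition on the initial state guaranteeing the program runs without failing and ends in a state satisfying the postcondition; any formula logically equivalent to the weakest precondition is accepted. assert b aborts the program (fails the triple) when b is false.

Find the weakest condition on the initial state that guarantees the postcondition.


Working backward. After the program, the postcondition e >= 3*e -> b + 2 <= 0 must hold; in canonical form it is 2*e <= 0 -> b <= -2.
Before b := b + 1: 2*e <= 0 -> b <= -3
Before e := 3*b + tot + 8: 6*b + 2*tot <= -16 -> b <= -3
Then branch requires 6*b + 2*tot <= -16 -> b <= -3; else branch requires ((not (b = -4)) -> (6*b + 2*tot <= -16 -> b <= -3)) and (b = -4 -> (3*tot < 7 and (14*tot <= -64 -> 2*tot <= -11))).
Before the if: (e + h >= b + 12 -> (6*b + 2*tot <= -16 -> b <= -3)) and ((not (e + h >= b + 12)) -> (((not (b = -4)) -> (6*b + 2*tot <= -16 -> b <= -3)) and (b = -4 -> (3*tot < 7 and (14*tot <= -64 -> 2*tot <= -11)))))
Answer: WP = (e + h >= b + 12 -> (6*b + 2*tot <= -16 -> b <= -3)) and ((not (e + h >= b + 12)) -> (((not (b = -4)) -> (6*b + 2*tot <= -16 -> b <= -3)) and (b = -4 -> (3*tot < 7 and (14*tot <= -64 -> 2*tot <= -11)))))


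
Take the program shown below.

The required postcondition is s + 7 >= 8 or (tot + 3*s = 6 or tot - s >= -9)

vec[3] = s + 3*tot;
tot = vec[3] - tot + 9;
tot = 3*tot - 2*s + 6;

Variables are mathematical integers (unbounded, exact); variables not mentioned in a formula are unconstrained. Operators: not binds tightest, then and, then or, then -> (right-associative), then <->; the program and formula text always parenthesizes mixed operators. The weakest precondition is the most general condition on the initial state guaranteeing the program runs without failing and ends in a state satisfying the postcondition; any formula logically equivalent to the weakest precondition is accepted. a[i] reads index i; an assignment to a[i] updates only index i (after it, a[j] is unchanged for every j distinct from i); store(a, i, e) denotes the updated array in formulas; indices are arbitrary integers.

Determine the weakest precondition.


Working backward. After the program, the postcondition s + 7 >= 8 or (tot + 3*s = 6 or tot - s >= -9) must hold; in canonical form it is s >= 1 or 3*s + tot = 6 or tot >= s - 9.
Before tot := 3*tot - 2*s + 6: s >= 1 or s + 3*tot = 0 or 3*tot >= 3*s - 15
Before tot := vec[3] - tot + 9: s >= 1 or 3*vec[3] + s = 3*tot - 27 or 3*vec[3] >= 3*s + 3*tot - 42
Before vec[3] := s + 3*tot: s >= 1 or 4*s + 6*tot = -27 or 6*tot >= -42
Answer: WP = s >= 1 or 4*s + 6*tot = -27 or 6*tot >= -42


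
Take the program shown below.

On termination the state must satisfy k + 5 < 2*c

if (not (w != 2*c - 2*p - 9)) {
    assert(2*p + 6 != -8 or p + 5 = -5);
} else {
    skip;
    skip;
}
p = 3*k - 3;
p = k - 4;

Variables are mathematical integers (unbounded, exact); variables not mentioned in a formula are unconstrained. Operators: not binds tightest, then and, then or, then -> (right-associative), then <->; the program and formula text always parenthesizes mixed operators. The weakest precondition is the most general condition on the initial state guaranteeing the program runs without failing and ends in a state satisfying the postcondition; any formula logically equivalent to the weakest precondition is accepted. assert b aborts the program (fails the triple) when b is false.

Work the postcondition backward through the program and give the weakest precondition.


Working backward. After the program, the postcondition k + 5 < 2*c must hold; in canonical form it is k < 2*c - 5.
Before p := k - 4: k < 2*c - 5
Before p := 3*k - 3: k < 2*c - 5
Then branch requires (2*p != -14 or p = -10) and k < 2*c - 5; else branch requires k < 2*c - 5.
Before the if: ((not (2*p + w != 2*c - 9)) -> ((2*p != -14 or p = -10) and k < 2*c - 5)) and (2*p + w != 2*c - 9 -> k < 2*c - 5)
Answer: WP = ((not (2*p + w != 2*c - 9)) -> ((2*p != -14 or p = -10) and k < 2*c - 5)) and (2*p + w != 2*c - 9 -> k < 2*c - 5)


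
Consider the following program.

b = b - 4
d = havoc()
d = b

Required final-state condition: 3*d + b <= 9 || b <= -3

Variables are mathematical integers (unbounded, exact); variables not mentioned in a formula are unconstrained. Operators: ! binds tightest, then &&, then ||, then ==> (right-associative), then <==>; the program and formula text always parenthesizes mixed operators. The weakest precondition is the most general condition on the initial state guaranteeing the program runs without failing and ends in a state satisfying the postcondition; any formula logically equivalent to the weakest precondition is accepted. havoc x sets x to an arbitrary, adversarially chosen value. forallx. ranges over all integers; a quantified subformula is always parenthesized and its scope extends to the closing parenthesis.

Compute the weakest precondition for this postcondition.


Working backward. After the program, the postcondition 3*d + b <= 9 || b <= -3 must hold; in canonical form it is b + 3*d <= 9 || b <= -3.
Before d := b: 4*b <= 9 || b <= -3
Before havoc d: 4*b <= 9 || b <= -3
Before b := b - 4: 4*b <= 25 || b <= 1
Answer: WP = 4*b <= 25 || b <= 1


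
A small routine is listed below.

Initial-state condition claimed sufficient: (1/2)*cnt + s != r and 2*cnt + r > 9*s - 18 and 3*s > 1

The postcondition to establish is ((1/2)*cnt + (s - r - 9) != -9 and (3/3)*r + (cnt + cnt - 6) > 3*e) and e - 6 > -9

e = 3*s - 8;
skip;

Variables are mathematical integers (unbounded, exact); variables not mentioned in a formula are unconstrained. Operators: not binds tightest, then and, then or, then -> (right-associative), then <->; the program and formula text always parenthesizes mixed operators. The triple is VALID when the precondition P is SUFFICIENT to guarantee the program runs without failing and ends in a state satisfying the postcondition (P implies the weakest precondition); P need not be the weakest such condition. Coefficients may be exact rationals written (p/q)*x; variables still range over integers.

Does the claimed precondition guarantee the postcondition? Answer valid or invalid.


Working backward. After the program, the postcondition ((1/2)*cnt + (s - r - 9) != -9 and (3/3)*r + (cnt + cnt - 6) > 3*e) and e - 6 > -9 must hold; in canonical form it is (1/2)*cnt + s != r and 2*cnt + r > 3*e + 6 and e > -3.
Before skip: (1/2)*cnt + s != r and 2*cnt + r > 3*e + 6 and e > -3
Before e := 3*s - 8: (1/2)*cnt + s != r and 2*cnt + r > 9*s - 18 and 3*s > 5
The weakest precondition is (1/2)*cnt + s != r and 2*cnt + r > 9*s - 18 and 3*s > 5.
Check whether (1/2)*cnt + s != r and 2*cnt + r > 9*s - 18 and 3*s > 1 implies it.
Countermodel: at the initial state cnt = -3, r = 0, s = 1, the precondition holds but the weakest precondition fails.
Answer: invalid


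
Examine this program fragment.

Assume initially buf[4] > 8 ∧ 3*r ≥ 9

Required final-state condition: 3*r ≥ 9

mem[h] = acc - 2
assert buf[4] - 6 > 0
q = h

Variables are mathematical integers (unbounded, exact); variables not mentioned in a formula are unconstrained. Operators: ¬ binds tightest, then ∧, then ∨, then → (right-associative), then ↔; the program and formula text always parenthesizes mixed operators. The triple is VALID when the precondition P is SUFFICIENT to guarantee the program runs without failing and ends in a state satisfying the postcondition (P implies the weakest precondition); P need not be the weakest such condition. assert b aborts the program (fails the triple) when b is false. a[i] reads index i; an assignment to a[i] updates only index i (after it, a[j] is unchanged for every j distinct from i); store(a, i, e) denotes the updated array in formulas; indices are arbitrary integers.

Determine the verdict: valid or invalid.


Working backward. After the program, 3*r ≥ 9 must hold.
Before q := h: 3*r ≥ 9
Before assert buf[4] - 6 > 0: buf[4] > 6 ∧ 3*r ≥ 9
Before mem[h] := acc - 2: buf[4] > 6 ∧ 3*r ≥ 9
The weakest precondition is buf[4] > 6 ∧ 3*r ≥ 9.
Check whether buf[4] > 8 ∧ 3*r ≥ 9 implies it.
Every state satisfying the precondition satisfies the weakest precondition: the implication holds.
Answer: valid


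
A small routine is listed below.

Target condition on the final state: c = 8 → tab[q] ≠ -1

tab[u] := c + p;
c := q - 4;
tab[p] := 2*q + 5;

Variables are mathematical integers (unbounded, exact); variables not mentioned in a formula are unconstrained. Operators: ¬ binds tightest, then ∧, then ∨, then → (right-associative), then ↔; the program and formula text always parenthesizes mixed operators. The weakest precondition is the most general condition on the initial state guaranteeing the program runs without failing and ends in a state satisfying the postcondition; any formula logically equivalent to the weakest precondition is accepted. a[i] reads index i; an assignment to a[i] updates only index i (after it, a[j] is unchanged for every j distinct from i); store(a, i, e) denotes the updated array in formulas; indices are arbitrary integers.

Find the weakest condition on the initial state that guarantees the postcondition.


Working backward. After the program, c = 8 → tab[q] ≠ -1 must hold.
Before tab[p] := 2*q + 5: c = 8 → store(tab, p, 2*q + 5)[q] ≠ -1
Before c := q - 4: q = 12 → store(tab, p, 2*q + 5)[q] ≠ -1
Before tab[u] := c + p: q = 12 → store(store(tab, u, c + p), p, 2*q + 5)[q] ≠ -1
Answer: WP = q = 12 → store(store(tab, u, c + p), p, 2*q + 5)[q] ≠ -1


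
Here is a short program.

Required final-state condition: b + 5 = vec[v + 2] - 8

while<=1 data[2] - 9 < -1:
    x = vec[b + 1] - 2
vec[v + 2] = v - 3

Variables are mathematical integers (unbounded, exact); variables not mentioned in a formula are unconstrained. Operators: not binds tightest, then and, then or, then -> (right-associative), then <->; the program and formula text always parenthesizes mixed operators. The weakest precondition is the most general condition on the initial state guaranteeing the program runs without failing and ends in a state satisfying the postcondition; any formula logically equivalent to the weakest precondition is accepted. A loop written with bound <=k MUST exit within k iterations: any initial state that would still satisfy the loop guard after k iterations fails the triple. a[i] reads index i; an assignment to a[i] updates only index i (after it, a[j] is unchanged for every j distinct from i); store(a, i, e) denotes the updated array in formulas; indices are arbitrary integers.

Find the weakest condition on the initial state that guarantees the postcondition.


Working backward. After the program, the postcondition b + 5 = vec[v + 2] - 8 must hold; in canonical form it is b = vec[v + 2] - 13.
Before vec[v + 2] := v - 3: b = store(vec, v + 2, v - 3)[v + 2] - 13
Before the loop (bound <=1), unroll the exhaustion recursion (WP_0 = exit-now case; WP_j = one more guarded iteration, up to j = 1):
  WP_0: (not (data[2] < 8)) and b = store(vec, v + 2, v - 3)[v + 2] - 13
  WP_1: (data[2] < 8 -> ((not (data[2] < 8)) and b = store(vec, v + 2, v - 3)[v + 2] - 13)) and ((not (data[2] < 8)) -> b = store(vec, v + 2, v - 3)[v + 2] - 13)
So before the loop: (data[2] < 8 -> ((not (data[2] < 8)) and b = store(vec, v + 2, v - 3)[v + 2] - 13)) and ((not (data[2] < 8)) -> b = store(vec, v + 2, v - 3)[v + 2] - 13)
Answer: WP = (data[2] < 8 -> ((not (data[2] < 8)) and b = store(vec, v + 2, v - 3)[v + 2] - 13)) and ((not (data[2] < 8)) -> b = store(vec, v + 2, v - 3)[v + 2] - 13)


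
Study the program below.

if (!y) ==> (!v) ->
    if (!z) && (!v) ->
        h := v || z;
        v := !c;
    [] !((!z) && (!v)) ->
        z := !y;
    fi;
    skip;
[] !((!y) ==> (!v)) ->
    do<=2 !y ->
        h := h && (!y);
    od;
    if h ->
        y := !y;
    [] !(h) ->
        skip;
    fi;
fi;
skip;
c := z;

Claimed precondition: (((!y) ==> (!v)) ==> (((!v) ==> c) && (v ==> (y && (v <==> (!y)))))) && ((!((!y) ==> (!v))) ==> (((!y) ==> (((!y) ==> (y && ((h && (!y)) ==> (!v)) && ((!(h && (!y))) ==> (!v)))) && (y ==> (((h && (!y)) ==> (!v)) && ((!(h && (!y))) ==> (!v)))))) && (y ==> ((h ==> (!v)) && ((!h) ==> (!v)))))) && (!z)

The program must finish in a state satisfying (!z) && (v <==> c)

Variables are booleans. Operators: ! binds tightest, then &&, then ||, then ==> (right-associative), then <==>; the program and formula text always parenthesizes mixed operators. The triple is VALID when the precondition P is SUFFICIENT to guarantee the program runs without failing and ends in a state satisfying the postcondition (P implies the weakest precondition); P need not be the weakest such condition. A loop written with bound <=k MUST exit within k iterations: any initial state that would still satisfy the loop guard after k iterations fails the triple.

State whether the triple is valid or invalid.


Working backward. After the program, (!z) && (v <==> c) must hold.
Before c := z: (!z) && (v <==> z)
Before skip: (!z) && (v <==> z)
Then branch requires (((!z) && (!v)) ==> ((!z) && ((!c) <==> z))) && ((!((!z) && (!v))) ==> (y && (v <==> (!y)))); else branch requires ((!y) ==> (((!y) ==> (y && ((h && (!y)) ==> ((!z) && (v <==> z))) && ((!(h && (!y))) ==> ((!z) && (v <==> z))))) && (y ==> (((h && (!y)) ==> ((!z) && (v <==> z))) && ((!(h && (!y))) ==> ((!z) && (v <==> z))))))) && (y ==> ((h ==> ((!z) && (v <==> z))) && ((!h) ==> ((!z) && (v <==> z))))).
Before the if: (((!y) ==> (!v)) ==> ((((!z) && (!v)) ==> ((!z) && ((!c) <==> z))) && ((!((!z) && (!v))) ==> (y && (v <==> (!y)))))) && ((!((!y) ==> (!v))) ==> (((!y) ==> (((!y) ==> (y && ((h && (!y)) ==> ((!z) && (v <==> z))) && ((!(h && (!y))) ==> ((!z) && (v <==> z))))) && (y ==> (((h && (!y)) ==> ((!z) && (v <==> z))) && ((!(h && (!y))) ==> ((!z) && (v <==> z))))))) && (y ==> ((h ==> ((!z) && (v <==> z))) && ((!h) ==> ((!z) && (v <==> z)))))))
The weakest precondition is (((!y) ==> (!v)) ==> ((((!z) && (!v)) ==> ((!z) && ((!c) <==> z))) && ((!((!z) && (!v))) ==> (y && (v <==> (!y)))))) && ((!((!y) ==> (!v))) ==> (((!y) ==> (((!y) ==> (y && ((h && (!y)) ==> ((!z) && (v <==> z))) && ((!(h && (!y))) ==> ((!z) && (v <==> z))))) && (y ==> (((h && (!y)) ==> ((!z) && (v <==> z))) && ((!(h && (!y))) ==> ((!z) && (v <==> z))))))) && (y ==> ((h ==> ((!z) && (v <==> z))) && ((!h) ==> ((!z) && (v <==> z))))))).
Check whether (((!y) ==> (!v)) ==> (((!v) ==> c) && (v ==> (y && (v <==> (!y)))))) && ((!((!y) ==> (!v))) ==> (((!y) ==> (((!y) ==> (y && ((h && (!y)) ==> (!v)) && ((!(h && (!y))) ==> (!v)))) && (y ==> (((h && (!y)) ==> (!v)) && ((!(h && (!y))) ==> (!v)))))) && (y ==> ((h ==> (!v)) && ((!h) ==> (!v)))))) && (!z) implies it.
Every state satisfying the precondition satisfies the weakest precondition: the implication holds.
Answer: valid


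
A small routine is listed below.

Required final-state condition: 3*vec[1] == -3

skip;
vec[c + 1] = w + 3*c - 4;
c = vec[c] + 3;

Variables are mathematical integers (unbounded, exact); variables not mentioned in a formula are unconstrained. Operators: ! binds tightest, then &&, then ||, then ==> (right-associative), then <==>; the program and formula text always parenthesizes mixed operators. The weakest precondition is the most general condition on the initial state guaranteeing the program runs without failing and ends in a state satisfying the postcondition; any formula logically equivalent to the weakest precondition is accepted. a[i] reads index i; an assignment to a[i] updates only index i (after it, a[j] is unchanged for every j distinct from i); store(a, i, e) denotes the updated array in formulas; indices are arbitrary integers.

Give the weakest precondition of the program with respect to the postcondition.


Working backward. After the program, 3*vec[1] == -3 must hold.
Before c := vec[c] + 3: 3*vec[1] == -3
Before vec[c + 1] := w + 3*c - 4: 3*store(vec, c + 1, 3*c + w - 4)[1] == -3
Before skip: 3*store(vec, c + 1, 3*c + w - 4)[1] == -3
Answer: WP = 3*store(vec, c + 1, 3*c + w - 4)[1] == -3


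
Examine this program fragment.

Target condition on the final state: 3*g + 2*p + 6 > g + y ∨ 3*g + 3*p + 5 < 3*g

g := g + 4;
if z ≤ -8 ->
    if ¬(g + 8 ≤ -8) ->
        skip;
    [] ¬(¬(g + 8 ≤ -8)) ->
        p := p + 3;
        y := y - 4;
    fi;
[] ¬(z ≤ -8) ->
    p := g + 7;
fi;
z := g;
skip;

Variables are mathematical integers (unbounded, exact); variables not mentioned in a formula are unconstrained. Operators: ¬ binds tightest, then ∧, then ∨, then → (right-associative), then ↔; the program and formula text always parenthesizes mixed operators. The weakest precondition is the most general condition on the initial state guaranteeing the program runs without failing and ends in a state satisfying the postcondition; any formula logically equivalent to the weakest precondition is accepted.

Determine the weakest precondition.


Working backward. After the program, the postcondition 3*g + 2*p + 6 > g + y ∨ 3*g + 3*p + 5 < 3*g must hold; in canonical form it is 2*g + 2*p > y - 6 ∨ 3*p < -5.
Before skip: 2*g + 2*p > y - 6 ∨ 3*p < -5
Before z := g: 2*g + 2*p > y - 6 ∨ 3*p < -5
Then branch requires ((¬(g ≤ -16)) → (2*g + 2*p > y - 6 ∨ 3*p < -5)) ∧ (g ≤ -16 → (2*g + 2*p > y - 16 ∨ 3*p < -14)); else branch requires 4*g > y - 20 ∨ 3*g < -26.
Before the if: (z ≤ -8 → (((¬(g ≤ -16)) → (2*g + 2*p > y - 6 ∨ 3*p < -5)) ∧ (g ≤ -16 → (2*g + 2*p > y - 16 ∨ 3*p < -14)))) ∧ ((¬(z ≤ -8)) → (4*g > y - 20 ∨ 3*g < -26))
Before g := g + 4: (z ≤ -8 → (((¬(g ≤ -20)) → (2*g + 2*p > y - 14 ∨ 3*p < -5)) ∧ (g ≤ -20 → (2*g + 2*p > y - 24 ∨ 3*p < -14)))) ∧ ((¬(z ≤ -8)) → (4*g > y - 36 ∨ 3*g < -38))
Answer: WP = (z ≤ -8 → (((¬(g ≤ -20)) → (2*g + 2*p > y - 14 ∨ 3*p < -5)) ∧ (g ≤ -20 → (2*g + 2*p > y - 24 ∨ 3*p < -14)))) ∧ ((¬(z ≤ -8)) → (4*g > y - 36 ∨ 3*g < -38))


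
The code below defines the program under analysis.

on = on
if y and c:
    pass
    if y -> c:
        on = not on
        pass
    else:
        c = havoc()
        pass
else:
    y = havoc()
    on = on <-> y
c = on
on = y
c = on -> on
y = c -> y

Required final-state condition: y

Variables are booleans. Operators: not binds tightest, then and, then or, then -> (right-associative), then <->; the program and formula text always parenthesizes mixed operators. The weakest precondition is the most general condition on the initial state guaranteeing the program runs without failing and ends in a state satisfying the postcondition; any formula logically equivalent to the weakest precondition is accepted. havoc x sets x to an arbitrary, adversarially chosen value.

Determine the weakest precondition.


Working backward. After the program, y must hold.
Before y := c -> y: c -> y
Before c := on -> on: y
Before on := y: y
Before c := on: y
Then branch requires ((y -> c) -> y) and ((not (y -> c)) -> y); else branch requires false.
Before the if: ((y and c) -> (((y -> c) -> y) and ((not (y -> c)) -> y))) and y and c
Before on := on: ((y and c) -> (((y -> c) -> y) and ((not (y -> c)) -> y))) and y and c
Answer: WP = ((y and c) -> (((y -> c) -> y) and ((not (y -> c)) -> y))) and y and c


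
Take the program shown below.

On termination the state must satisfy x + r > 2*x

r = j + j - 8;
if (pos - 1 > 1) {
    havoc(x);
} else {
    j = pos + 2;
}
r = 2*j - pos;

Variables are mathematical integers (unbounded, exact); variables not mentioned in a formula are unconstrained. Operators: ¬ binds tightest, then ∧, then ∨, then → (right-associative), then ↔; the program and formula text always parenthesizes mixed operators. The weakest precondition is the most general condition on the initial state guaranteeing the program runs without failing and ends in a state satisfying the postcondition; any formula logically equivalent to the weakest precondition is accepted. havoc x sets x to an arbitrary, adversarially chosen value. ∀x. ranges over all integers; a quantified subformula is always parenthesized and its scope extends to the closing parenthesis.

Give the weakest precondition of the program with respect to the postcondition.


Working backward. After the program, the postcondition x + r > 2*x must hold; in canonical form it is r > x.
Before r := 2*j - pos: 2*j > pos + x
Then branch requires ∀x_1. 2*j > pos + x_1; else branch requires pos > x - 4.
Before the if: (pos > 2 → (∀x_1. 2*j > pos + x_1)) ∧ ((¬(pos > 2)) → pos > x - 4)
Before r := j + j - 8: (pos > 2 → (∀x_1. 2*j > pos + x_1)) ∧ ((¬(pos > 2)) → pos > x - 4)
Answer: WP = (pos > 2 → (∀x_1. 2*j > pos + x_1)) ∧ ((¬(pos > 2)) → pos > x - 4)


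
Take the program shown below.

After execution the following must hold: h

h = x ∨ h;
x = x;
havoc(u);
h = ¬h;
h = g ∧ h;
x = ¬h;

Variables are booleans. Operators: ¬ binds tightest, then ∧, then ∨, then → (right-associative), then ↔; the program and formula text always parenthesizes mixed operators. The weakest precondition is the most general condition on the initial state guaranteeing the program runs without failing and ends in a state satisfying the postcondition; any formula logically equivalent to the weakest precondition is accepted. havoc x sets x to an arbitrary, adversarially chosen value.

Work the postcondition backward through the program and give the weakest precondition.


Working backward. After the program, h must hold.
Before x := ¬h: h
Before h := g ∧ h: g ∧ h
Before h := ¬h: g ∧ (¬h)
Before havoc u: g ∧ (¬h)
Before x := x: g ∧ (¬h)
Before h := x ∨ h: g ∧ (¬(x ∨ h))
Answer: WP = g ∧ (¬(x ∨ h))


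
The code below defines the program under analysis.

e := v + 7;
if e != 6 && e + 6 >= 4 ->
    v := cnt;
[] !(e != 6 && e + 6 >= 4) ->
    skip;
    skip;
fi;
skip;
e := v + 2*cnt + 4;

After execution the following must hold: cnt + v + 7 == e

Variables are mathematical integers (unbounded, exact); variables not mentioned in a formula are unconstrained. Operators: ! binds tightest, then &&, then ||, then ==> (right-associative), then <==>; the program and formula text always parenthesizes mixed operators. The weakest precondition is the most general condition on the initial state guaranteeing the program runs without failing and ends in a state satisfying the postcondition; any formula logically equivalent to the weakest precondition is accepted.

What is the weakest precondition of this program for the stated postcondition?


Working backward. After the program, the postcondition cnt + v + 7 == e must hold; in canonical form it is cnt + v == e - 7.
Before e := v + 2*cnt + 4: cnt == 3
Before skip: cnt == 3
Then branch requires cnt == 3; else branch requires cnt == 3.
Before the if: ((e != 6 && e >= -2) ==> cnt == 3) && ((!(e != 6 && e >= -2)) ==> cnt == 3)
Before e := v + 7: ((v != -1 && v >= -9) ==> cnt == 3) && ((!(v != -1 && v >= -9)) ==> cnt == 3)
Answer: WP = ((v != -1 && v >= -9) ==> cnt == 3) && ((!(v != -1 && v >= -9)) ==> cnt == 3)


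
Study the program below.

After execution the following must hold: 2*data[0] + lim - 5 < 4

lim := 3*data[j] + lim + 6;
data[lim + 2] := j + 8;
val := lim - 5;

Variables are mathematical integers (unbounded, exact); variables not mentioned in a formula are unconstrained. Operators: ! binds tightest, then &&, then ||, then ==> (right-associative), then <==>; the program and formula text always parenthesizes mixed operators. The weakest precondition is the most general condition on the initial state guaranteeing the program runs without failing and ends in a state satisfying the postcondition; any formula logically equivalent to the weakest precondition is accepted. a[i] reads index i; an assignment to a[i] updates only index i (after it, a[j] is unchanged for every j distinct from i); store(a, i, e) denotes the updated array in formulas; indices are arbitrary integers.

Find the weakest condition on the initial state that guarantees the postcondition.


Working backward. After the program, the postcondition 2*data[0] + lim - 5 < 4 must hold; in canonical form it is 2*data[0] + lim < 9.
Before val := lim - 5: 2*data[0] + lim < 9
Before data[lim + 2] := j + 8: 2*store(data, lim + 2, j + 8)[0] + lim < 9
Before lim := 3*data[j] + lim + 6: 3*data[j] + 2*store(data, 3*data[j] + lim + 8, j + 8)[0] + lim < 3
Answer: WP = 3*data[j] + 2*store(data, 3*data[j] + lim + 8, j + 8)[0] + lim < 3


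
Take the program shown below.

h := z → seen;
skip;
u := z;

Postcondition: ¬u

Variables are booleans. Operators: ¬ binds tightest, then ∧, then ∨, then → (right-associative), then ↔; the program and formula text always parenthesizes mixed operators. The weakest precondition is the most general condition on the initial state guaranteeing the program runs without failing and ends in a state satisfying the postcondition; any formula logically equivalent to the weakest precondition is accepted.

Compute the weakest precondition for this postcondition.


Working backward. After the program, ¬u must hold.
Before u := z: ¬z
Before skip: ¬z
Before h := z → seen: ¬z
Answer: WP = ¬z


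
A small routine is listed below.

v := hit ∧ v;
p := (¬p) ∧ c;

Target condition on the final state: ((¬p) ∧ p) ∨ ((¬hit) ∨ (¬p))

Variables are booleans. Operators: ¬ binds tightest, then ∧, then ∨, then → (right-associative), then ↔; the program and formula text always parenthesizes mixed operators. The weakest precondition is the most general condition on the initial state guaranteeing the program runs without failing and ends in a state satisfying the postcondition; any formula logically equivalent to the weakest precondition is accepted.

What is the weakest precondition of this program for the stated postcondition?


Working backward. After the program, the postcondition ((¬p) ∧ p) ∨ ((¬hit) ∨ (¬p)) must hold; in canonical form it is (¬hit) ∨ (¬p).
Before p := (¬p) ∧ c: (¬hit) ∨ (¬((¬p) ∧ c))
Before v := hit ∧ v: (¬hit) ∨ (¬((¬p) ∧ c))
Answer: WP = (¬hit) ∨ (¬((¬p) ∧ c))


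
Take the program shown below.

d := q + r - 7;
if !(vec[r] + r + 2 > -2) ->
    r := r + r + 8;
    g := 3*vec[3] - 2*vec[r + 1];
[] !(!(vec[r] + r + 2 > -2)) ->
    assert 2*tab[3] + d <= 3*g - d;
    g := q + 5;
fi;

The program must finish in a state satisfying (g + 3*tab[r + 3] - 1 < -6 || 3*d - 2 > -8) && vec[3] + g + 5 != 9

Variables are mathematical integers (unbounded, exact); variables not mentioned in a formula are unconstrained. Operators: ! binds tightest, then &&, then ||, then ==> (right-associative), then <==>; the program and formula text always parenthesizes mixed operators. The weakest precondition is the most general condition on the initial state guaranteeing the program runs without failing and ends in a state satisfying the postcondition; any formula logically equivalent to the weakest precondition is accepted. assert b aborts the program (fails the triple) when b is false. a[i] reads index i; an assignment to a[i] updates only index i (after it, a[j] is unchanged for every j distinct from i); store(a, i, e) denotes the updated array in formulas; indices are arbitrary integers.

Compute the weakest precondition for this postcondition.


Working backward. After the program, the postcondition (g + 3*tab[r + 3] - 1 < -6 || 3*d - 2 > -8) && vec[3] + g + 5 != 9 must hold; in canonical form it is (3*tab[r + 3] + g < -5 || 3*d > -6) && vec[3] + g != 4.
Then branch requires (3*tab[2*r + 11] + 3*vec[3] < 2*vec[2*r + 9] - 5 || 3*d > -6) && 4*vec[3] != 2*vec[2*r + 9] + 4; else branch requires 2*tab[3] + 2*d <= 3*g && (3*tab[r + 3] + q < -10 || 3*d > -6) && vec[3] + q != -1.
Before the if: ((!(vec[r] + r > -4)) ==> ((3*tab[2*r + 11] + 3*vec[3] < 2*vec[2*r + 9] - 5 || 3*d > -6) && 4*vec[3] != 2*vec[2*r + 9] + 4)) && (vec[r] + r > -4 ==> (2*tab[3] + 2*d <= 3*g && (3*tab[r + 3] + q < -10 || 3*d > -6) && vec[3] + q != -1))
Before d := q + r - 7: ((!(vec[r] + r > -4)) ==> ((3*tab[2*r + 11] + 3*vec[3] < 2*vec[2*r + 9] - 5 || 3*q + 3*r > 15) && 4*vec[3] != 2*vec[2*r + 9] + 4)) && (vec[r] + r > -4 ==> (2*tab[3] + 2*q + 2*r <= 3*g + 14 && (3*tab[r + 3] + q < -10 || 3*q + 3*r > 15) && vec[3] + q != -1))
Answer: WP = ((!(vec[r] + r > -4)) ==> ((3*tab[2*r + 11] + 3*vec[3] < 2*vec[2*r + 9] - 5 || 3*q + 3*r > 15) && 4*vec[3] != 2*vec[2*r + 9] + 4)) && (vec[r] + r > -4 ==> (2*tab[3] + 2*q + 2*r <= 3*g + 14 && (3*tab[r + 3] + q < -10 || 3*q + 3*r > 15) && vec[3] + q != -1))


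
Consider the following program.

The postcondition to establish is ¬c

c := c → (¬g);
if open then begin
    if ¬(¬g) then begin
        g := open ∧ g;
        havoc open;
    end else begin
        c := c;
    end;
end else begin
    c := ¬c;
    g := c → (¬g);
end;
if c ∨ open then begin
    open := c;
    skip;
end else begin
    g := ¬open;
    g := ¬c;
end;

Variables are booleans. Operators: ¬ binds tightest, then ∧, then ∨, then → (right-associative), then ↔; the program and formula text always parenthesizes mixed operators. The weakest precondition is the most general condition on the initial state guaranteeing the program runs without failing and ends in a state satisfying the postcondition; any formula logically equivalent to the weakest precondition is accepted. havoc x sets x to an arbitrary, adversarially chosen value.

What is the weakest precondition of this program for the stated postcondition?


Working backward. After the program, ¬c must hold.
Then branch requires ¬c; else branch requires ¬c.
Before the if: ((c ∨ open) → (¬c)) ∧ ((¬(c ∨ open)) → (¬c))
Then branch requires (g → ((¬c) ∧ (c → (¬c)))) ∧ ((¬g) → (((c ∨ open) → (¬c)) ∧ ((¬(c ∨ open)) → (¬c)))); else branch requires (((¬c) ∨ open) → c) ∧ ((¬((¬c) ∨ open)) → c).
Before the if: (open → ((g → ((¬c) ∧ (c → (¬c)))) ∧ ((¬g) → (((c ∨ open) → (¬c)) ∧ ((¬(c ∨ open)) → (¬c)))))) ∧ ((¬open) → ((((¬c) ∨ open) → c) ∧ ((¬((¬c) ∨ open)) → c)))
Before c := c → (¬g): (open → ((g → ((¬(c → (¬g))) ∧ ((c → (¬g)) → (¬(c → (¬g)))))) ∧ ((¬g) → ((((c → (¬g)) ∨ open) → (¬(c → (¬g)))) ∧ ((¬((c → (¬g)) ∨ open)) → (¬(c → (¬g)))))))) ∧ ((¬open) → ((((¬(c → (¬g))) ∨ open) → (c → (¬g))) ∧ ((¬((¬(c → (¬g))) ∨ open)) → (c → (¬g)))))
Answer: WP = (open → ((g → ((¬(c → (¬g))) ∧ ((c → (¬g)) → (¬(c → (¬g)))))) ∧ ((¬g) → ((((c → (¬g)) ∨ open) → (¬(c → (¬g)))) ∧ ((¬((c → (¬g)) ∨ open)) → (¬(c → (¬g)))))))) ∧ ((¬open) → ((((¬(c → (¬g))) ∨ open) → (c → (¬g))) ∧ ((¬((¬(c → (¬g))) ∨ open)) → (c → (¬g)))))


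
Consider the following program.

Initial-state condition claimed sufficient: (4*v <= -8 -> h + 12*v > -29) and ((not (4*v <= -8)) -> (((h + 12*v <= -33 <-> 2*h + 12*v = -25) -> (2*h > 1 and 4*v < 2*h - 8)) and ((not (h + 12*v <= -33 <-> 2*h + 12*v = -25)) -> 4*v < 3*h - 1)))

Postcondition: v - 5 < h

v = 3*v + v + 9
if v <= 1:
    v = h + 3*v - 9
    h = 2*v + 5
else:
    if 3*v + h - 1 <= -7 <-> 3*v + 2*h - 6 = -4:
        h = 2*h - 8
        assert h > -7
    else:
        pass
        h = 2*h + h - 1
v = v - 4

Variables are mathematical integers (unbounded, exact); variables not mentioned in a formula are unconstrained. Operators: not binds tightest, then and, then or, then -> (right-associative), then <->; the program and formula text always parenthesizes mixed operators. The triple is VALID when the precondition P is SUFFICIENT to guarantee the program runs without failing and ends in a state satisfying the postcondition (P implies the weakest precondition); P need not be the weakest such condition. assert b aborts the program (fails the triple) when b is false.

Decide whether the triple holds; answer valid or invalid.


Working backward. After the program, the postcondition v - 5 < h must hold; in canonical form it is v < h + 5.
Before v := v - 4: v < h + 9
Then branch requires h + 3*v > -5; else branch requires ((h + 3*v <= -6 <-> 2*h + 3*v = 2) -> (2*h > 1 and v < 2*h + 1)) and ((not (h + 3*v <= -6 <-> 2*h + 3*v = 2)) -> v < 3*h + 8).
Before the if: (v <= 1 -> h + 3*v > -5) and ((not (v <= 1)) -> (((h + 3*v <= -6 <-> 2*h + 3*v = 2) -> (2*h > 1 and v < 2*h + 1)) and ((not (h + 3*v <= -6 <-> 2*h + 3*v = 2)) -> v < 3*h + 8)))
Before v := 3*v + v + 9: (4*v <= -8 -> h + 12*v > -32) and ((not (4*v <= -8)) -> (((h + 12*v <= -33 <-> 2*h + 12*v = -25) -> (2*h > 1 and 4*v < 2*h - 8)) and ((not (h + 12*v <= -33 <-> 2*h + 12*v = -25)) -> 4*v < 3*h - 1)))
The weakest precondition is (4*v <= -8 -> h + 12*v > -32) and ((not (4*v <= -8)) -> (((h + 12*v <= -33 <-> 2*h + 12*v = -25) -> (2*h > 1 and 4*v < 2*h - 8)) and ((not (h + 12*v <= -33 <-> 2*h + 12*v = -25)) -> 4*v < 3*h - 1))).
Check whether (4*v <= -8 -> h + 12*v > -29) and ((not (4*v <= -8)) -> (((h + 12*v <= -33 <-> 2*h + 12*v = -25) -> (2*h > 1 and 4*v < 2*h - 8)) and ((not (h + 12*v <= -33 <-> 2*h + 12*v = -25)) -> 4*v < 3*h - 1))) implies it.
Every state satisfying the precondition satisfies the weakest precondition: the implication holds.
Answer: valid
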